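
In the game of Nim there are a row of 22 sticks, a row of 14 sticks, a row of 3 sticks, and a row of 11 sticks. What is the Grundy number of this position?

16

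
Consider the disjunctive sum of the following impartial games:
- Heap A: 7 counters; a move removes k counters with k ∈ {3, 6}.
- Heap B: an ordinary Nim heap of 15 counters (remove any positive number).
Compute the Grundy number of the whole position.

13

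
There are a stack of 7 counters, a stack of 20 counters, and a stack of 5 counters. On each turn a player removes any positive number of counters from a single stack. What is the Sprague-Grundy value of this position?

Bitwise XOR of the heap sizes:
  00111  (7)
  10100  (20)
  00101  (5)
  -----
  10110  (22)

22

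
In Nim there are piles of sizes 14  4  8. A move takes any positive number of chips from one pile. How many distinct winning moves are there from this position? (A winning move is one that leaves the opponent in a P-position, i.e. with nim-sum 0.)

Write each in binary and XOR column by column:
  1110  (14)
  0100  (4)
  1000  (8)
  ----
  0010  (2)
The overall nim-sum is X = 2. A pile of size p has a winning move iff p XOR X < p (reduce it to p XOR X).
  14: 14 XOR 2 = 12 < 14 — winning move (to 12).
  4: 4 XOR 2 = 6 ≥ 4 — no move.
  8: 8 XOR 2 = 10 ≥ 8 — no move.
That gives 1 winning move.

1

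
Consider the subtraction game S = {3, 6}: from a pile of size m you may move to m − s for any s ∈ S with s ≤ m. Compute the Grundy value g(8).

Compute g(0), g(1), … for moves {3, 6}:
g(0) = mex{} = 0
g(1) = mex{} = 0
g(2) = mex{} = 0
g(3) = mex{0} = 1
g(4) = mex{0} = 1
g(5) = mex{0} = 1
g(6) = mex{0,1} = 2
g(7) = mex{0,1} = 2
g(8) = mex{0,1} = 2
So g(8) = 2.

2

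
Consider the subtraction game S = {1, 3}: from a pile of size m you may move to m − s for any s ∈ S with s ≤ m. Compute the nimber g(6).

0

Compute g(0), g(1), … for moves {1, 3}:
k:     0  1  2  3  4  5  6
g(k):  0  1  0  1  0  1  0
So g(6) = 0.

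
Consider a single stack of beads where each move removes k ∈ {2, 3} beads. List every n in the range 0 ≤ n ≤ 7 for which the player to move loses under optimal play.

0, 1, 5, 6

Grundy values for subtraction set {2, 3}:
g(0) = mex{} = 0
g(1) = mex{} = 0
g(2) = mex{0} = 1
g(3) = mex{0} = 1
g(4) = mex{0,1} = 2
g(5) = mex{1} = 0
g(6) = mex{1,2} = 0
g(7) = mex{0,2} = 1
The P-positions (g = 0) in 0..7 are 0, 1, 5, 6.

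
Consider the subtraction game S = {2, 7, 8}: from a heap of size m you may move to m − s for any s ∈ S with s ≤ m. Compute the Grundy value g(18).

2

Build the Grundy sequence with g(k) = mex{g(k−s) : s ∈ {2, 7, 8}, s ≤ k}:
k:     0  1  2  3  4  5  6  7  8  9 10 11 12 13 14 15 16 17 18
g(k):  0  0  1  1  0  0  1  1  2  2  0  3  1  2  0  0  1  1  2
So g(18) = 2.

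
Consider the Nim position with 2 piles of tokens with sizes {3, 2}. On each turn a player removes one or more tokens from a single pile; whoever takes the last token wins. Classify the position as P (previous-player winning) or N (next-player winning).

N-position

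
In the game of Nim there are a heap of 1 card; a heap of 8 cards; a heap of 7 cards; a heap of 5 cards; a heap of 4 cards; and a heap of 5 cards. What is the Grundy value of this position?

Nim-sum: 1 ⊕ 8 ⊕ 7 ⊕ 5 ⊕ 4 ⊕ 5 = 10.

10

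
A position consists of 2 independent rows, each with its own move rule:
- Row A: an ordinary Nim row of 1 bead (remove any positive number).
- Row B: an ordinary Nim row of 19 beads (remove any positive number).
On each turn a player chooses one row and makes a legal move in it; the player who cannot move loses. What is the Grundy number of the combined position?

18

Row A is a plain Nim row of size 1, so its Grundy value is 1.
Row B is a plain Nim row of size 19, so its Grundy value is 19.
The value of a disjunctive sum is the nim-sum of the parts.
Combined value = 1 ⊕ 19 = 18.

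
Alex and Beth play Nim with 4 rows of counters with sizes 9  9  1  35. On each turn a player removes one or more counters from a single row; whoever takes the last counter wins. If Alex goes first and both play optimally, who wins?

In binary:
  001001  (9)
  001001  (9)
  000001  (1)
  100011  (35)
  ------
  100010  (34)
The nim-sum is 34 ≠ 0, so this is an N-position: the player to move can win; Alex has a winning move.

Alex wins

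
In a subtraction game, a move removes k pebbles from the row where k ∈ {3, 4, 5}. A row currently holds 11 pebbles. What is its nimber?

Compute g(0), g(1), … for moves {3, 4, 5}:
k:     0  1  2  3  4  5  6  7  8  9 10 11
g(k):  0  0  0  1  1  1  2  2  0  0  0  1
So g(11) = 1.

1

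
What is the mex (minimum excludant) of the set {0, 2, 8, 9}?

0 is in the set but 1 is not, so the mex is 1.

1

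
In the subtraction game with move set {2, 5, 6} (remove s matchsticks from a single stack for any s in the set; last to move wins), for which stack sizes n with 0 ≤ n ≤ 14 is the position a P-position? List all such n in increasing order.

0, 1, 4, 8, 11, 12

Build the Grundy sequence with g(k) = mex{g(k−s) : s ∈ {2, 5, 6}, s ≤ k}:
k:     0  1  2  3  4  5  6  7  8  9 10 11 12 13 14
g(k):  0  0  1  1  0  2  1  3  0  2  1  0  0  1  1
The P-positions (g = 0) in 0..14 are 0, 1, 4, 8, 11, 12.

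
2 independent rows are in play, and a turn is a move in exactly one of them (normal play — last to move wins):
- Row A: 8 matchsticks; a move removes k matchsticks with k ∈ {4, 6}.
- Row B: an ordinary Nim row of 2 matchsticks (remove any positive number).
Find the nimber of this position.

0

Build the Grundy sequence for row A with g(k) = mex{g(k−s) : s ∈ {4, 6}, s ≤ k}:
g(0) = mex{} = 0
g(1) = mex{} = 0
g(2) = mex{} = 0
g(3) = mex{} = 0
g(4) = mex{0} = 1
g(5) = mex{0} = 1
g(6) = mex{0} = 1
g(7) = mex{0} = 1
g(8) = mex{0,1} = 2
So g(8) = 2.
Row B is a plain Nim row of size 2, so its Grundy value is 2.
The value of a disjunctive sum is the nim-sum of the parts.
Combined value = 2 XOR 2 = 0.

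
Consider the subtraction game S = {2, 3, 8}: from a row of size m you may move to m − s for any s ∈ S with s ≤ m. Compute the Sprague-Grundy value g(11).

0

Build the Grundy sequence with g(k) = mex{g(k−s) : s ∈ {2, 3, 8}, s ≤ k}:
g(0) = mex{} = 0
g(1) = mex{} = 0
g(2) = mex{0} = 1
g(3) = mex{0} = 1
g(4) = mex{0,1} = 2
g(5) = mex{1} = 0
g(6) = mex{1,2} = 0
g(7) = mex{0,2} = 1
g(8) = mex{0} = 1
g(9) = mex{0,1} = 2
g(10) = mex{1} = 0
g(11) = mex{1,2} = 0
So g(11) = 0.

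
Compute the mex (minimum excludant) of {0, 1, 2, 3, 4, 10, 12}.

The values 0, 1, 2, 3, 4 are all present; 5 is the first non-negative integer missing from the set.

5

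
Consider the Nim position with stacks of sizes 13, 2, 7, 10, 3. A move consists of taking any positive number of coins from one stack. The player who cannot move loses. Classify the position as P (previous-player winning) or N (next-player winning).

Nim-sum: 13 ⊕ 2 ⊕ 7 ⊕ 10 ⊕ 3 = 1.
The nim-sum is 1 ≠ 0, so this is an N-position: the player to move can win.

N-position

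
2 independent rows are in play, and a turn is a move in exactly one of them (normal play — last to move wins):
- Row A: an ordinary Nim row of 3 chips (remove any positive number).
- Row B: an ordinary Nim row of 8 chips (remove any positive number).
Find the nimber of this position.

11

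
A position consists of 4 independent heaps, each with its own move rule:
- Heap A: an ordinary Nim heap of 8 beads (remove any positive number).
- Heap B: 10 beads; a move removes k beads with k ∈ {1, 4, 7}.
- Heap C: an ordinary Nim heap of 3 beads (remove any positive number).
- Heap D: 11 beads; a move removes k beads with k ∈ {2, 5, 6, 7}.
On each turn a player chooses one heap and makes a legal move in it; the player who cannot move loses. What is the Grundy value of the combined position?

8

Heap A is a plain Nim heap of size 8, so its Grundy value is 8.
For heap B, compute g(0), g(1), … with moves {1, 4, 7}:
k:     0  1  2  3  4  5  6  7  8  9 10
g(k):  0  1  0  1  2  0  1  2  0  1  0
So g(10) = 0.
Heap C is a plain Nim heap of size 3, so its Grundy value is 3.
Grundy values for heap D (subtraction set {2, 5, 6, 7}):
k:     0  1  2  3  4  5  6  7  8  9 10 11
g(k):  0  0  1  1  0  2  1  3  2  2  3  3
So g(11) = 3.
By the Sprague-Grundy theorem, the Grundy value of a sum of independent games is the XOR of the component values.
Combined value = 8 XOR 0 XOR 3 XOR 3 = 8.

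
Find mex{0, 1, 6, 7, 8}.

2

The values 0, 1 are all present; 2 is the first non-negative integer missing from the set.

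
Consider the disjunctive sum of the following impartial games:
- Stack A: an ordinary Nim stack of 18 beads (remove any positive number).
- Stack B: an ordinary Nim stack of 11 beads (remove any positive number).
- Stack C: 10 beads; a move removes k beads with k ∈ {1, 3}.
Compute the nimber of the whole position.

25

Stack A is a plain Nim stack of size 18, so its Grundy value is 18.
Stack B is a plain Nim stack of size 11, so its Grundy value is 11.
Build the Grundy sequence for stack C with g(k) = mex{g(k−s) : s ∈ {1, 3}, s ≤ k}:
k:     0  1  2  3  4  5  6  7  8  9 10
g(k):  0  1  0  1  0  1  0  1  0  1  0
So g(10) = 0.
The value of a disjunctive sum is the nim-sum of the parts.
Combined value = 18 ⊕ 11 ⊕ 0 = 25.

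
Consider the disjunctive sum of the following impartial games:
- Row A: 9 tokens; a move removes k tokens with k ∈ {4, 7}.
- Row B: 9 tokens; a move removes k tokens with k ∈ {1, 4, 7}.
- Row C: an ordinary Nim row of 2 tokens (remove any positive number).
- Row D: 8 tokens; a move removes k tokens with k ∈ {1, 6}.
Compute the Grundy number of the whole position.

0

Build the Grundy sequence for row A with g(k) = mex{g(k−s) : s ∈ {4, 7}, s ≤ k}:
g(0) = mex{} = 0
g(1) = mex{} = 0
g(2) = mex{} = 0
g(3) = mex{} = 0
g(4) = mex{0} = 1
g(5) = mex{0} = 1
g(6) = mex{0} = 1
g(7) = mex{0} = 1
g(8) = mex{0,1} = 2
g(9) = mex{0,1} = 2
So g(9) = 2.
Grundy values for row B (subtraction set {1, 4, 7}):
k:     0  1  2  3  4  5  6  7  8  9
g(k):  0  1  0  1  2  0  1  2  0  1
So g(9) = 1.
Row C is a plain Nim row of size 2, so its Grundy value is 2.
Build the Grundy sequence for row D with g(k) = mex{g(k−s) : s ∈ {1, 6}, s ≤ k}:
k:     0  1  2  3  4  5  6  7  8
g(k):  0  1  0  1  0  1  2  0  1
So g(8) = 1.
By the Sprague-Grundy theorem, the Grundy value of a sum of independent games is the XOR of the component values.
Combined value = 2 XOR 1 XOR 2 XOR 1 = 0.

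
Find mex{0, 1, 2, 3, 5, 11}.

The values 0, 1, 2, 3 are all present; 4 is the first non-negative integer missing from the set.

4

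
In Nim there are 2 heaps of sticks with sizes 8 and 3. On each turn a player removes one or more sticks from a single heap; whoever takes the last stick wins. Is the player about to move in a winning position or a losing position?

Winning position

Compute the nim-sum pairwise:
8 ⊕ 3 = 11
The nim-sum is 11 ≠ 0, so this is an N-position: the player to move can win.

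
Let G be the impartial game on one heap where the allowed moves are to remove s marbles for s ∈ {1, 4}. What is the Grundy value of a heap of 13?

1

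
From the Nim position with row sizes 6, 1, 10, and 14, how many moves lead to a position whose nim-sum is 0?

Compute the nim-sum pairwise:
6 ^ 1 = 7
7 ^ 10 = 13
13 ^ 14 = 3
The overall nim-sum is X = 3. A row of size p has a winning move iff p XOR X < p (reduce it to p XOR X).
  6: 6 XOR 3 = 5 < 6 — winning move (to 5).
  1: 1 XOR 3 = 2 ≥ 1 — no move.
  10: 10 XOR 3 = 9 < 10 — winning move (to 9).
  14: 14 XOR 3 = 13 < 14 — winning move (to 13).
That gives 3 winning moves.

3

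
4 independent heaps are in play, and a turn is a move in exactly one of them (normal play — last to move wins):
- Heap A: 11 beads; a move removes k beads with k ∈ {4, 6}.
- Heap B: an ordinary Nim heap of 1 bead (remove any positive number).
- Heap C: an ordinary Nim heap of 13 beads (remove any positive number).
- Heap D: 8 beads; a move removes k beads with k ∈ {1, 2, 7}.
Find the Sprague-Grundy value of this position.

14

Grundy values for heap A (subtraction set {4, 6}):
g(0) = mex{} = 0
g(1) = mex{} = 0
g(2) = mex{} = 0
g(3) = mex{} = 0
g(4) = mex{0} = 1
g(5) = mex{0} = 1
g(6) = mex{0} = 1
g(7) = mex{0} = 1
g(8) = mex{0,1} = 2
g(9) = mex{0,1} = 2
g(10) = mex{1} = 0
g(11) = mex{1} = 0
So g(11) = 0.
Heap B is a plain Nim heap of size 1, so its Grundy value is 1.
Heap C is a plain Nim heap of size 13, so its Grundy value is 13.
Build the Grundy sequence for heap D with g(k) = mex{g(k−s) : s ∈ {1, 2, 7}, s ≤ k}:
g(0) = mex{} = 0
g(1) = mex{0} = 1
g(2) = mex{0,1} = 2
g(3) = mex{1,2} = 0
g(4) = mex{0,2} = 1
g(5) = mex{0,1} = 2
g(6) = mex{1,2} = 0
g(7) = mex{0,2} = 1
g(8) = mex{0,1} = 2
So g(8) = 2.
The value of a disjunctive sum is the nim-sum of the parts.
Combined value = 0 XOR 1 XOR 13 XOR 2 = 14.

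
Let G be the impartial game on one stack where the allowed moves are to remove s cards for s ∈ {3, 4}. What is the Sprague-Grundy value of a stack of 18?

Build the Grundy sequence with g(k) = mex{g(k−s) : s ∈ {3, 4}, s ≤ k}:
k:     0  1  2  3  4  5  6  7  8  9 10 11 12 13 14 15 16 17 18
g(k):  0  0  0  1  1  1  2  0  0  0  1  1  1  2  0  0  0  1  1
So g(18) = 1.

1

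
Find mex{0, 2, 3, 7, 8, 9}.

0 is in the set but 1 is not, so the mex is 1.

1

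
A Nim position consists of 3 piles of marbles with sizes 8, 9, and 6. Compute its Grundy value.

Nim-sum: 8 XOR 9 XOR 6 = 7.

7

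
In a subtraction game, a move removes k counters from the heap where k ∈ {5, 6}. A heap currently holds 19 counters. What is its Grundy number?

1

Grundy values for subtraction set {5, 6}:
k:     0  1  2  3  4  5  6  7  8  9 10 11 12 13 14 15 16 17 18 19
g(k):  0  0  0  0  0  1  1  1  1  1  2  0  0  0  0  0  1  1  1  1
So g(19) = 1.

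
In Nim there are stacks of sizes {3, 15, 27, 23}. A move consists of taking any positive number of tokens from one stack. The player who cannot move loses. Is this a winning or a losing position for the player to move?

In binary:
  00011  (3)
  01111  (15)
  11011  (27)
  10111  (23)
  -----
  00000  (0)
The nim-sum is 0, so this is a P-position: the player to move is in a losing position under optimal play.

Losing position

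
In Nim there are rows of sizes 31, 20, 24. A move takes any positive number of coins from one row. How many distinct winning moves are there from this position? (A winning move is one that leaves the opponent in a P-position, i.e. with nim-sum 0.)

3

Compute the nim-sum pairwise:
31 ^ 20 = 11
11 ^ 24 = 19
The overall nim-sum is X = 19. A row of size p has a winning move iff p XOR X < p (reduce it to p XOR X).
  31: 31 XOR 19 = 12 < 31 — winning move (to 12).
  20: 20 XOR 19 = 7 < 20 — winning move (to 7).
  24: 24 XOR 19 = 11 < 24 — winning move (to 11).
That gives 3 winning moves.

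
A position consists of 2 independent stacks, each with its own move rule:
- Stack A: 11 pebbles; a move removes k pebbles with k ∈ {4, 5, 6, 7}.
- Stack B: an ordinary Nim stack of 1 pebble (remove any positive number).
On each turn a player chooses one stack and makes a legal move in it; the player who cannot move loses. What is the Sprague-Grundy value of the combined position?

Grundy values for stack A (subtraction set {4, 5, 6, 7}):
g(0) = mex{} = 0
g(1) = mex{} = 0
g(2) = mex{} = 0
g(3) = mex{} = 0
g(4) = mex{0} = 1
g(5) = mex{0} = 1
g(6) = mex{0} = 1
g(7) = mex{0} = 1
g(8) = mex{0,1} = 2
g(9) = mex{0,1} = 2
g(10) = mex{0,1} = 2
g(11) = mex{1} = 0
So g(11) = 0.
Stack B is a plain Nim stack of size 1, so its Grundy value is 1.
The value of a disjunctive sum is the nim-sum of the parts.
Combined value = 0 XOR 1 = 1.

1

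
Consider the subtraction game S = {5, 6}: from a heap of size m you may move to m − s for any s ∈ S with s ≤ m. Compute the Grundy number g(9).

1

Compute g(0), g(1), … for moves {5, 6}:
k:     0  1  2  3  4  5  6  7  8  9
g(k):  0  0  0  0  0  1  1  1  1  1
So g(9) = 1.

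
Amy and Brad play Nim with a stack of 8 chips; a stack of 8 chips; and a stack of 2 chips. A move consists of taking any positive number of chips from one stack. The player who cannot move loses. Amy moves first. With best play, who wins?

Nim-sum: 8 ^ 8 ^ 2 = 2.
The nim-sum is 2 ≠ 0, so this is an N-position: the player to move can win; Amy has a winning move.

Amy wins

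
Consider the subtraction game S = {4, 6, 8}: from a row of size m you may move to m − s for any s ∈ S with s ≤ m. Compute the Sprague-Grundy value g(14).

0

Build the Grundy sequence with g(k) = mex{g(k−s) : s ∈ {4, 6, 8}, s ≤ k}:
k:     0  1  2  3  4  5  6  7  8  9 10 11 12 13 14
g(k):  0  0  0  0  1  1  1  1  2  2  2  2  0  0  0
So g(14) = 0.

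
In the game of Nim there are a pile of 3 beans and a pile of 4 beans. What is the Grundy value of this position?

7

Compute the nim-sum pairwise:
3 XOR 4 = 7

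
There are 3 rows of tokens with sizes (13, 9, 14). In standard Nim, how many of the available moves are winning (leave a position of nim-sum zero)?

Bitwise XOR of the heap sizes:
  1101  (13)
  1001  (9)
  1110  (14)
  ----
  1010  (10)
The overall nim-sum is X = 10. A row of size p has a winning move iff p XOR X < p (reduce it to p XOR X).
  13: 13 XOR 10 = 7 < 13 — winning move (to 7).
  9: 9 XOR 10 = 3 < 9 — winning move (to 3).
  14: 14 XOR 10 = 4 < 14 — winning move (to 4).
That gives 3 winning moves.

3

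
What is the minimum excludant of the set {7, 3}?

0

0 is not in the set, so the mex is 0.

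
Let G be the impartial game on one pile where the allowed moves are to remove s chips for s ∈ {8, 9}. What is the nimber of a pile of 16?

2

Grundy values for subtraction set {8, 9}:
k:     0  1  2  3  4  5  6  7  8  9 10 11 12 13 14 15 16
g(k):  0  0  0  0  0  0  0  0  1  1  1  1  1  1  1  1  2
So g(16) = 2.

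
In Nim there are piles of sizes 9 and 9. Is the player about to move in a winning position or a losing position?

Losing position

Bitwise XOR of the heap sizes:
  1001  (9)
  1001  (9)
  ----
  0000  (0)
The nim-sum is 0, so this is a P-position: the player to move is in a losing position under optimal play.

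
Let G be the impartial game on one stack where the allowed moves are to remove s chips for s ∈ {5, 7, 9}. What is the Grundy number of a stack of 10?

Build the Grundy sequence with g(k) = mex{g(k−s) : s ∈ {5, 7, 9}, s ≤ k}:
g(0) = mex{} = 0
g(1) = mex{} = 0
g(2) = mex{} = 0
g(3) = mex{} = 0
g(4) = mex{} = 0
g(5) = mex{0} = 1
g(6) = mex{0} = 1
g(7) = mex{0} = 1
g(8) = mex{0} = 1
g(9) = mex{0} = 1
g(10) = mex{0,1} = 2
So g(10) = 2.

2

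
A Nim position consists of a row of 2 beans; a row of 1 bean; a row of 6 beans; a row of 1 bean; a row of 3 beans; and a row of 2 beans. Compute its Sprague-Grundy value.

5

Write each in binary and XOR column by column:
  010  (2)
  001  (1)
  110  (6)
  001  (1)
  011  (3)
  010  (2)
  ---
  101  (5)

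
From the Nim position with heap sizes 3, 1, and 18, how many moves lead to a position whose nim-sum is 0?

1

Compute the nim-sum pairwise:
3 ⊕ 1 = 2
2 ⊕ 18 = 16
The overall nim-sum is X = 16. A heap of size p has a winning move iff p XOR X < p (reduce it to p XOR X).
  3: 3 XOR 16 = 19 ≥ 3 — no move.
  1: 1 XOR 16 = 17 ≥ 1 — no move.
  18: 18 XOR 16 = 2 < 18 — winning move (to 2).
That gives 1 winning move.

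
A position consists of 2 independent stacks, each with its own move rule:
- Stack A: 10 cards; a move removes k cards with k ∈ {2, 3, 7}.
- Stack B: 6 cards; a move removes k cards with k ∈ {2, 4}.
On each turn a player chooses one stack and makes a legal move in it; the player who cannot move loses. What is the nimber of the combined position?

0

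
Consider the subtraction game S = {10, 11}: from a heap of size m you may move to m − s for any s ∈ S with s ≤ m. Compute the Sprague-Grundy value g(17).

Compute g(0), g(1), … for moves {10, 11}:
k:     0  1  2  3  4  5  6  7  8  9 10 11 12 13 14 15 16 17
g(k):  0  0  0  0  0  0  0  0  0  0  1  1  1  1  1  1  1  1
So g(17) = 1.

1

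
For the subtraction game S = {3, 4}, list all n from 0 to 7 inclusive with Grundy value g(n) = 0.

0, 1, 2, 7

Compute g(0), g(1), … for moves {3, 4}:
g(0) = mex{} = 0
g(1) = mex{} = 0
g(2) = mex{} = 0
g(3) = mex{0} = 1
g(4) = mex{0} = 1
g(5) = mex{0} = 1
g(6) = mex{0,1} = 2
g(7) = mex{1} = 0
The P-positions (g = 0) in 0..7 are 0, 1, 2, 7.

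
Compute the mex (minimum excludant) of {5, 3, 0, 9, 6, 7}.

0 is in the set but 1 is not, so the mex is 1.

1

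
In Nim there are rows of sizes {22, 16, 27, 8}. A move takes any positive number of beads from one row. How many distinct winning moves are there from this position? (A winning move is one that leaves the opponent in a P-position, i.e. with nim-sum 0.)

Nim-sum: 22 ⊕ 16 ⊕ 27 ⊕ 8 = 21.
The overall nim-sum is X = 21. A row of size p has a winning move iff p XOR X < p (reduce it to p XOR X).
  22: 22 XOR 21 = 3 < 22 — winning move (to 3).
  16: 16 XOR 21 = 5 < 16 — winning move (to 5).
  27: 27 XOR 21 = 14 < 27 — winning move (to 14).
  8: 8 XOR 21 = 29 ≥ 8 — no move.
That gives 3 winning moves.

3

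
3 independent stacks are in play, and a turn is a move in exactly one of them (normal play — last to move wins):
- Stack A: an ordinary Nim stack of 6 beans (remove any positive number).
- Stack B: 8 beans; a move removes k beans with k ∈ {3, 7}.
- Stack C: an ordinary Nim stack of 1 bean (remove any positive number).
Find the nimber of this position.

5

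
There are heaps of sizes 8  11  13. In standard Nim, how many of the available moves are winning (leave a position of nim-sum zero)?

Nim-sum: 8 ⊕ 11 ⊕ 13 = 14.
The overall nim-sum is X = 14. A heap of size p has a winning move iff p XOR X < p (reduce it to p XOR X).
  8: 8 XOR 14 = 6 < 8 — winning move (to 6).
  11: 11 XOR 14 = 5 < 11 — winning move (to 5).
  13: 13 XOR 14 = 3 < 13 — winning move (to 3).
That gives 3 winning moves.

3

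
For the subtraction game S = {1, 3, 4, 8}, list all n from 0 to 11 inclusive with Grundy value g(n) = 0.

Compute g(0), g(1), … for moves {1, 3, 4, 8}:
k:     0  1  2  3  4  5  6  7  8  9 10 11
g(k):  0  1  0  1  2  3  2  0  1  0  1  2
The P-positions (g = 0) in 0..11 are 0, 2, 7, 9.

0, 2, 7, 9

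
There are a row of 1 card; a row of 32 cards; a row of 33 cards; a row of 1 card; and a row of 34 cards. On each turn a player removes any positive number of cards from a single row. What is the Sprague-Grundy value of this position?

35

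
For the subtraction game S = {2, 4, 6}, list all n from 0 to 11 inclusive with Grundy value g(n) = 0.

0, 1, 8, 9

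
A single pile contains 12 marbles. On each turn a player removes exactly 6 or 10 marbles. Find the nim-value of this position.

2

Build the Grundy sequence with g(k) = mex{g(k−s) : s ∈ {6, 10}, s ≤ k}:
g(0) = mex{} = 0
g(1) = mex{} = 0
g(2) = mex{} = 0
g(3) = mex{} = 0
g(4) = mex{} = 0
g(5) = mex{} = 0
g(6) = mex{0} = 1
g(7) = mex{0} = 1
g(8) = mex{0} = 1
g(9) = mex{0} = 1
g(10) = mex{0} = 1
g(11) = mex{0} = 1
g(12) = mex{0,1} = 2
So g(12) = 2.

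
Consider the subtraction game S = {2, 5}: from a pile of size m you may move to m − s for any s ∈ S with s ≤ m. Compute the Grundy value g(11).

0

Build the Grundy sequence with g(k) = mex{g(k−s) : s ∈ {2, 5}, s ≤ k}:
g(0) = mex{} = 0
g(1) = mex{} = 0
g(2) = mex{0} = 1
g(3) = mex{0} = 1
g(4) = mex{1} = 0
g(5) = mex{0,1} = 2
g(6) = mex{0} = 1
g(7) = mex{1,2} = 0
g(8) = mex{1} = 0
g(9) = mex{0} = 1
g(10) = mex{0,2} = 1
g(11) = mex{1} = 0
So g(11) = 0.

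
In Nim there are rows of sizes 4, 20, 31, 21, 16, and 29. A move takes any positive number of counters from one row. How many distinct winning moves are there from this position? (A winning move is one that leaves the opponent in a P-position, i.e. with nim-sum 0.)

5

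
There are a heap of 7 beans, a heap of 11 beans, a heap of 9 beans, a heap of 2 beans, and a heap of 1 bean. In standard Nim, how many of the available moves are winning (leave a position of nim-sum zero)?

1

Compute the nim-sum pairwise:
7 XOR 11 = 12
12 XOR 9 = 5
5 XOR 2 = 7
7 XOR 1 = 6
The overall nim-sum is X = 6. A heap of size p has a winning move iff p XOR X < p (reduce it to p XOR X).
  7: 7 XOR 6 = 1 < 7 — winning move (to 1).
  11: 11 XOR 6 = 13 ≥ 11 — no move.
  9: 9 XOR 6 = 15 ≥ 9 — no move.
  2: 2 XOR 6 = 4 ≥ 2 — no move.
  1: 1 XOR 6 = 7 ≥ 1 — no move.
That gives 1 winning move.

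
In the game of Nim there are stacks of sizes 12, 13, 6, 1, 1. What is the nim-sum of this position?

Bitwise XOR of the heap sizes:
  1100  (12)
  1101  (13)
  0110  (6)
  0001  (1)
  0001  (1)
  ----
  0111  (7)

7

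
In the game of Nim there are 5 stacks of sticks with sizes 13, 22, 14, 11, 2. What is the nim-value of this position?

Nim-sum: 13 ^ 22 ^ 14 ^ 11 ^ 2 = 28.

28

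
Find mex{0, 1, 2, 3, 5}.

The values 0, 1, 2, 3 are all present; 4 is the first non-negative integer missing from the set.

4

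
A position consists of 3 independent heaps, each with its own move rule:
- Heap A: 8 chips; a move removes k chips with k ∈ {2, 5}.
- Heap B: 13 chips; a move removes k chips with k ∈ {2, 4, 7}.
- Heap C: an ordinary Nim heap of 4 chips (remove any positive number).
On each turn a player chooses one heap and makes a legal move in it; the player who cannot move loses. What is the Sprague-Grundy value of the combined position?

Grundy values for heap A (subtraction set {2, 5}):
k:     0  1  2  3  4  5  6  7  8
g(k):  0  0  1  1  0  2  1  0  0
So g(8) = 0.
Build the Grundy sequence for heap B with g(k) = mex{g(k−s) : s ∈ {2, 4, 7}, s ≤ k}:
k:     0  1  2  3  4  5  6  7  8  9 10 11 12 13
g(k):  0  0  1  1  2  2  0  3  1  0  2  1  0  2
So g(13) = 2.
Heap C is a plain Nim heap of size 4, so its Grundy value is 4.
By the Sprague-Grundy theorem, the Grundy value of a sum of independent games is the XOR of the component values.
Combined value = 0 ⊕ 2 ⊕ 4 = 6.

6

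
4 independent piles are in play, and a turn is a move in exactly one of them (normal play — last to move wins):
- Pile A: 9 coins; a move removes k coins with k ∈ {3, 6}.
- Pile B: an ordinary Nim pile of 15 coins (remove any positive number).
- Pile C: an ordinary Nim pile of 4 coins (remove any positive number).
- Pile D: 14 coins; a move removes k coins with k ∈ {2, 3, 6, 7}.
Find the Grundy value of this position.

11

For pile A, compute g(0), g(1), … with moves {3, 6}:
g(0) = mex{} = 0
g(1) = mex{} = 0
g(2) = mex{} = 0
g(3) = mex{0} = 1
g(4) = mex{0} = 1
g(5) = mex{0} = 1
g(6) = mex{0,1} = 2
g(7) = mex{0,1} = 2
g(8) = mex{0,1} = 2
g(9) = mex{1,2} = 0
So g(9) = 0.
Pile B is a plain Nim pile of size 15, so its Grundy value is 15.
Pile C is a plain Nim pile of size 4, so its Grundy value is 4.
For pile D, compute g(0), g(1), … with moves {2, 3, 6, 7}:
g(0) = mex{} = 0
g(1) = mex{} = 0
g(2) = mex{0} = 1
g(3) = mex{0} = 1
g(4) = mex{0,1} = 2
g(5) = mex{1} = 0
g(6) = mex{0,1,2} = 3
g(7) = mex{0,2} = 1
g(8) = mex{0,1,3} = 2
g(9) = mex{1,3} = 0
g(10) = mex{1,2} = 0
g(11) = mex{0,2} = 1
g(12) = mex{0,3} = 1
g(13) = mex{0,1,3} = 2
g(14) = mex{1,2} = 0
So g(14) = 0.
By the Sprague-Grundy theorem, the Grundy value of a sum of independent games is the XOR of the component values.
Combined value = 0 XOR 15 XOR 4 XOR 0 = 11.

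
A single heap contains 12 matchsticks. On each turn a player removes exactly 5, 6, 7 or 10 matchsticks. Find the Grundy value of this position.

2

Build the Grundy sequence with g(k) = mex{g(k−s) : s ∈ {5, 6, 7, 10}, s ≤ k}:
g(0) = mex{} = 0
g(1) = mex{} = 0
g(2) = mex{} = 0
g(3) = mex{} = 0
g(4) = mex{} = 0
g(5) = mex{0} = 1
g(6) = mex{0} = 1
g(7) = mex{0} = 1
g(8) = mex{0} = 1
g(9) = mex{0} = 1
g(10) = mex{0,1} = 2
g(11) = mex{0,1} = 2
g(12) = mex{0,1} = 2
So g(12) = 2.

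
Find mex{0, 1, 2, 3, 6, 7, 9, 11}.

4

The values 0, 1, 2, 3 are all present; 4 is the first non-negative integer missing from the set.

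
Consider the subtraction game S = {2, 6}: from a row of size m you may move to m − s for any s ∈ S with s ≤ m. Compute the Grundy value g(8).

0

Compute g(0), g(1), … for moves {2, 6}:
k:     0  1  2  3  4  5  6  7  8
g(k):  0  0  1  1  0  0  1  1  0
So g(8) = 0.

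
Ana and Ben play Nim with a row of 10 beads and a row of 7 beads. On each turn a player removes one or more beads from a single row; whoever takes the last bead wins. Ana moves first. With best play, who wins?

Ana wins

Compute the nim-sum pairwise:
10 ⊕ 7 = 13
The nim-sum is 13 ≠ 0, so this is an N-position: the player to move can win; Ana has a winning move.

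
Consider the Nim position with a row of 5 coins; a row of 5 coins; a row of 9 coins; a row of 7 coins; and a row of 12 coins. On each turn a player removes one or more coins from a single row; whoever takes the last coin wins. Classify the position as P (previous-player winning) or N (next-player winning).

N-position

Nim-sum: 5 ^ 5 ^ 9 ^ 7 ^ 12 = 2.
The nim-sum is 2 ≠ 0, so this is an N-position: the player to move can win.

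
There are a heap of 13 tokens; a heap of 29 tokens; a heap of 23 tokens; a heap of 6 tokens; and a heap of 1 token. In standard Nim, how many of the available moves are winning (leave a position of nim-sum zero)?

Nim-sum: 13 XOR 29 XOR 23 XOR 6 XOR 1 = 0.
The nim-sum is already 0, so every move leaves a nonzero nim-sum — there are no winning moves.

0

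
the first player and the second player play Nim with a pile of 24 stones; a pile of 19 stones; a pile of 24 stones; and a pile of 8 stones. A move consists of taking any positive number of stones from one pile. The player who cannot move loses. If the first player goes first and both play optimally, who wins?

the first player wins

Compute the nim-sum pairwise:
24 ^ 19 = 11
11 ^ 24 = 19
19 ^ 8 = 27
The nim-sum is 27 ≠ 0, so this is an N-position: the player to move can win; the first player has a winning move.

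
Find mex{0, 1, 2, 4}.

3

The values 0, 1, 2 are all present; 3 is the first non-negative integer missing from the set.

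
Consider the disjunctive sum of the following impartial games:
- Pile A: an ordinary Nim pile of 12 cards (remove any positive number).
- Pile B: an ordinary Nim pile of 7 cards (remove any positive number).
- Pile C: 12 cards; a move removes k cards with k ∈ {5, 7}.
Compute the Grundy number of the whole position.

Pile A is a plain Nim pile of size 12, so its Grundy value is 12.
Pile B is a plain Nim pile of size 7, so its Grundy value is 7.
Build the Grundy sequence for pile C with g(k) = mex{g(k−s) : s ∈ {5, 7}, s ≤ k}:
k:     0  1  2  3  4  5  6  7  8  9 10 11 12
g(k):  0  0  0  0  0  1  1  1  1  1  2  2  0
So g(12) = 0.
By the Sprague-Grundy theorem, the Grundy value of a sum of independent games is the XOR of the component values.
Combined value = 12 XOR 7 XOR 0 = 11.

11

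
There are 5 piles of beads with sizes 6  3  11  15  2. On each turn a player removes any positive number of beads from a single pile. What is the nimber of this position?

3

Bitwise XOR of the heap sizes:
  0110  (6)
  0011  (3)
  1011  (11)
  1111  (15)
  0010  (2)
  ----
  0011  (3)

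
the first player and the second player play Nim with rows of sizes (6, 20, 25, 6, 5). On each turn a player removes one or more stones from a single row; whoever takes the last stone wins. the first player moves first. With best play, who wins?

the first player wins

In binary:
  00110  (6)
  10100  (20)
  11001  (25)
  00110  (6)
  00101  (5)
  -----
  01000  (8)
The nim-sum is 8 ≠ 0, so this is an N-position: the player to move can win; the first player has a winning move.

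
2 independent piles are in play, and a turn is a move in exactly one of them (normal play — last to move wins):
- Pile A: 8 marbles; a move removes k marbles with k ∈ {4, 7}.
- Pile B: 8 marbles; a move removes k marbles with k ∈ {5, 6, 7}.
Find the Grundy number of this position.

3

Grundy values for pile A (subtraction set {4, 7}):
k:     0  1  2  3  4  5  6  7  8
g(k):  0  0  0  0  1  1  1  1  2
So g(8) = 2.
Build the Grundy sequence for pile B with g(k) = mex{g(k−s) : s ∈ {5, 6, 7}, s ≤ k}:
g(0) = mex{} = 0
g(1) = mex{} = 0
g(2) = mex{} = 0
g(3) = mex{} = 0
g(4) = mex{} = 0
g(5) = mex{0} = 1
g(6) = mex{0} = 1
g(7) = mex{0} = 1
g(8) = mex{0} = 1
So g(8) = 1.
By the Sprague-Grundy theorem, the Grundy value of a sum of independent games is the XOR of the component values.
Combined value = 2 XOR 1 = 3.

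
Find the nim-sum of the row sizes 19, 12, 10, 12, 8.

Bitwise XOR of the heap sizes:
  10011  (19)
  01100  (12)
  01010  (10)
  01100  (12)
  01000  (8)
  -----
  10001  (17)

17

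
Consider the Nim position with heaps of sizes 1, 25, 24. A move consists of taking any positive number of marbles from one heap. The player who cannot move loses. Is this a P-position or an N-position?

P-position

Compute the nim-sum pairwise:
1 ⊕ 25 = 24
24 ⊕ 24 = 0
The nim-sum is 0, so this is a P-position: the player to move is in a losing position under optimal play.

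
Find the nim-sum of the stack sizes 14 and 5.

In binary:
  1110  (14)
  0101  (5)
  ----
  1011  (11)

11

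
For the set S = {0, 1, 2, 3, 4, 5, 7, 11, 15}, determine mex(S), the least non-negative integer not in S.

The values 0, 1, 2, 3, 4, 5 are all present; 6 is the first non-negative integer missing from the set.

6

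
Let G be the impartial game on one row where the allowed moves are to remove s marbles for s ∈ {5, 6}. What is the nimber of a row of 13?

0

Build the Grundy sequence with g(k) = mex{g(k−s) : s ∈ {5, 6}, s ≤ k}:
k:     0  1  2  3  4  5  6  7  8  9 10 11 12 13
g(k):  0  0  0  0  0  1  1  1  1  1  2  0  0  0
So g(13) = 0.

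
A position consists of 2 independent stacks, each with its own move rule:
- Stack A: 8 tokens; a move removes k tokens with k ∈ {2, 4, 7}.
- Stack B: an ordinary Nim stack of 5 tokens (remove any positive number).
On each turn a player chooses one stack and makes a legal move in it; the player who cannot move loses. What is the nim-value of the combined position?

4

For stack A, compute g(0), g(1), … with moves {2, 4, 7}:
g(0) = mex{} = 0
g(1) = mex{} = 0
g(2) = mex{0} = 1
g(3) = mex{0} = 1
g(4) = mex{0,1} = 2
g(5) = mex{0,1} = 2
g(6) = mex{1,2} = 0
g(7) = mex{0,1,2} = 3
g(8) = mex{0,2} = 1
So g(8) = 1.
Stack B is a plain Nim stack of size 5, so its Grundy value is 5.
The value of a disjunctive sum is the nim-sum of the parts.
Combined value = 1 ⊕ 5 = 4.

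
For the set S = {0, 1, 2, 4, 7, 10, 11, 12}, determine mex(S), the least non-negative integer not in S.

The values 0, 1, 2 are all present; 3 is the first non-negative integer missing from the set.

3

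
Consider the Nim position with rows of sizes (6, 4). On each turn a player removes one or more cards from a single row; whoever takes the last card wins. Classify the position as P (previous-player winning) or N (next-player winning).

Compute the nim-sum pairwise:
6 ⊕ 4 = 2
The nim-sum is 2 ≠ 0, so this is an N-position: the player to move can win.

N-position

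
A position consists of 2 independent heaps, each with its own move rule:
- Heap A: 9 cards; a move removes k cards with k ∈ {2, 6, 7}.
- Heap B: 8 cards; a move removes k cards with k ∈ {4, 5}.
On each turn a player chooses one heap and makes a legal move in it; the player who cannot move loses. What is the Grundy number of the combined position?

2

For heap A, compute g(0), g(1), … with moves {2, 6, 7}:
k:     0  1  2  3  4  5  6  7  8  9
g(k):  0  0  1  1  0  0  1  1  2  0
So g(9) = 0.
Grundy values for heap B (subtraction set {4, 5}):
k:     0  1  2  3  4  5  6  7  8
g(k):  0  0  0  0  1  1  1  1  2
So g(8) = 2.
The value of a disjunctive sum is the nim-sum of the parts.
Combined value = 0 ⊕ 2 = 2.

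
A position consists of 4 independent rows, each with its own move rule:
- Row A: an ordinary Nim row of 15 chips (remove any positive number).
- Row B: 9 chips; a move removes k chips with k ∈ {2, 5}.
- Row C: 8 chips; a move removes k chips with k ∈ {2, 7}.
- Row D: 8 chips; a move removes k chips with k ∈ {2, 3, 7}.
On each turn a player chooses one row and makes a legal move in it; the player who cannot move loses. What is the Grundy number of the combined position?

Row A is a plain Nim row of size 15, so its Grundy value is 15.
Grundy values for row B (subtraction set {2, 5}):
g(0) = mex{} = 0
g(1) = mex{} = 0
g(2) = mex{0} = 1
g(3) = mex{0} = 1
g(4) = mex{1} = 0
g(5) = mex{0,1} = 2
g(6) = mex{0} = 1
g(7) = mex{1,2} = 0
g(8) = mex{1} = 0
g(9) = mex{0} = 1
So g(9) = 1.
Grundy values for row C (subtraction set {2, 7}):
k:     0  1  2  3  4  5  6  7  8
g(k):  0  0  1  1  0  0  1  1  2
So g(8) = 2.
For row D, compute g(0), g(1), … with moves {2, 3, 7}:
g(0) = mex{} = 0
g(1) = mex{} = 0
g(2) = mex{0} = 1
g(3) = mex{0} = 1
g(4) = mex{0,1} = 2
g(5) = mex{1} = 0
g(6) = mex{1,2} = 0
g(7) = mex{0,2} = 1
g(8) = mex{0} = 1
So g(8) = 1.
By the Sprague-Grundy theorem, the Grundy value of a sum of independent games is the XOR of the component values.
Combined value = 15 ⊕ 1 ⊕ 2 ⊕ 1 = 13.

13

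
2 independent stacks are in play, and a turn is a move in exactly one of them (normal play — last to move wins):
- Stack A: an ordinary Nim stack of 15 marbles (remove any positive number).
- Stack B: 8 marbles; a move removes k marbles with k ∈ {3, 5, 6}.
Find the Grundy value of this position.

13

Stack A is a plain Nim stack of size 15, so its Grundy value is 15.
Build the Grundy sequence for stack B with g(k) = mex{g(k−s) : s ∈ {3, 5, 6}, s ≤ k}:
k:     0  1  2  3  4  5  6  7  8
g(k):  0  0  0  1  1  1  2  2  2
So g(8) = 2.
By the Sprague-Grundy theorem, the Grundy value of a sum of independent games is the XOR of the component values.
Combined value = 15 XOR 2 = 13.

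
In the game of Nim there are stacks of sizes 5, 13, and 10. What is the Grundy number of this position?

2

Nim-sum: 5 ^ 13 ^ 10 = 2.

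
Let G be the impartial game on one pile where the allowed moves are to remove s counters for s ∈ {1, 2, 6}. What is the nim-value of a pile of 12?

2

Grundy values for subtraction set {1, 2, 6}:
g(0) = mex{} = 0
g(1) = mex{0} = 1
g(2) = mex{0,1} = 2
g(3) = mex{1,2} = 0
g(4) = mex{0,2} = 1
g(5) = mex{0,1} = 2
g(6) = mex{0,1,2} = 3
g(7) = mex{1,2,3} = 0
g(8) = mex{0,2,3} = 1
g(9) = mex{0,1} = 2
g(10) = mex{1,2} = 0
g(11) = mex{0,2} = 1
g(12) = mex{0,1,3} = 2
So g(12) = 2.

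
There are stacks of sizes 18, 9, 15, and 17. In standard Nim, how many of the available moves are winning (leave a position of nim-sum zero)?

1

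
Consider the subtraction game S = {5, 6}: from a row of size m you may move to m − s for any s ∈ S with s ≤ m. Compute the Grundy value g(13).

Grundy values for subtraction set {5, 6}:
g(0) = mex{} = 0
g(1) = mex{} = 0
g(2) = mex{} = 0
g(3) = mex{} = 0
g(4) = mex{} = 0
g(5) = mex{0} = 1
g(6) = mex{0} = 1
g(7) = mex{0} = 1
g(8) = mex{0} = 1
g(9) = mex{0} = 1
g(10) = mex{0,1} = 2
g(11) = mex{1} = 0
g(12) = mex{1} = 0
g(13) = mex{1} = 0
So g(13) = 0.

0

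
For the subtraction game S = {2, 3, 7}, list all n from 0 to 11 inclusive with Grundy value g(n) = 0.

0, 1, 5, 6, 10, 11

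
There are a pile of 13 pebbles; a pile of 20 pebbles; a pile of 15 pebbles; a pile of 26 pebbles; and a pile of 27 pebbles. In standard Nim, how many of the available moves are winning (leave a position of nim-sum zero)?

3

Nim-sum: 13 ^ 20 ^ 15 ^ 26 ^ 27 = 23.
The overall nim-sum is X = 23. A pile of size p has a winning move iff p XOR X < p (reduce it to p XOR X).
  13: 13 XOR 23 = 26 ≥ 13 — no move.
  20: 20 XOR 23 = 3 < 20 — winning move (to 3).
  15: 15 XOR 23 = 24 ≥ 15 — no move.
  26: 26 XOR 23 = 13 < 26 — winning move (to 13).
  27: 27 XOR 23 = 12 < 27 — winning move (to 12).
That gives 3 winning moves.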